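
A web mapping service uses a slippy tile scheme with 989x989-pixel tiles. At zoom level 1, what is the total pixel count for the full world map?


tiles per axis = 2^1 = 2
total tiles = 2^2 = 4
pixels per axis = 2 * 989 = 1978
total pixels = 1978^2 = 3912484

3912484 pixels


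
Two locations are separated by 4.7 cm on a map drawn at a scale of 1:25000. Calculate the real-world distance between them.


ground = 4.7 cm * 25000 / 100 = 1175.0 m = 1.175 km

1.175 km


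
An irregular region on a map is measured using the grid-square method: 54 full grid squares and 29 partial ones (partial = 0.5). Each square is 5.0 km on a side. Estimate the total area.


effective squares = 54 + 29 * 0.5 = 68.5
area = 68.5 * 25.0 = 1712.5 km^2

1712.5 km^2


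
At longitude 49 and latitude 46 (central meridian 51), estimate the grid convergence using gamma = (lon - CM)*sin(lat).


gamma = (49 - 51) * sin(46) = -2 * 0.71934 = -1.439 degrees

-1.439 degrees


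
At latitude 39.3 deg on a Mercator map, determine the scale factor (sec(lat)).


SF = 1 / cos(39.3) = 1 / 0.77384 = 1.292

1.292


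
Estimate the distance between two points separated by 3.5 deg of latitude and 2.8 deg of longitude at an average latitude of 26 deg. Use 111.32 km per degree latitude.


dlat_km = 3.5 * 111.32 = 389.62
dlon_km = 2.8 * 111.32 * cos(26) ≈ 280.151
dist = sqrt(389.62^2 + 280.151^2) ≈ 479.9 km

479.9 km


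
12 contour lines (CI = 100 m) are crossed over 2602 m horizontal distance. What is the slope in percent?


elevation change = 12 * 100 = 1200 m
slope = 1200 / 2602 * 100 = 46.1%

46.1%


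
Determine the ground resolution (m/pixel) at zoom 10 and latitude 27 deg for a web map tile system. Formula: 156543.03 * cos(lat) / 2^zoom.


res = 156543.03 * cos(27) / 2^10 = 156543.03 * 0.89100652 / 1024 = 136.21 m/pixel

136.21 m/pixel


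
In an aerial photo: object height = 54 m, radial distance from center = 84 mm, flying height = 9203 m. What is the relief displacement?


d = h * r / H = 54 * 84 / 9203 = 0.49 mm

0.49 mm


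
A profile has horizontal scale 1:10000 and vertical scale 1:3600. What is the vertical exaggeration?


VE = horizontal_scale / vertical_scale = 10000 / 3600 ≈ 2.8

2.8x


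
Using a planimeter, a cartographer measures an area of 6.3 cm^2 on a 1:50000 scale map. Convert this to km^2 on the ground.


ground_area = 6.3 * (50000/100)^2 = 1575000.0 m^2 = 1.575 km^2

1.575 km^2


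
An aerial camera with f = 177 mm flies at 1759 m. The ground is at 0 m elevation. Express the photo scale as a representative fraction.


scale = f / (H - h) = 177 mm / 1759 m = 177 / 1759000 = 1:9938

1:9938


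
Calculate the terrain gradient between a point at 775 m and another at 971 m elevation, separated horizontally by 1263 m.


gradient = (971 - 775) / 1263 = 196 / 1263 = 0.1552

0.1552


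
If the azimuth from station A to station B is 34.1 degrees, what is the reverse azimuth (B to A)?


back azimuth = (34.1 + 180) mod 360 = 214.1 degrees

214.1 degrees


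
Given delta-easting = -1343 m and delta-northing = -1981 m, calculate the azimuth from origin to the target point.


az = atan2(-1343, -1981) = -145.9 deg
adjusted to 0-360: 214.1 degrees

214.1 degrees


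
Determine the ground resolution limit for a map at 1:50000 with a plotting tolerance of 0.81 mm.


ground = 0.81 mm * 50000 / 1000 = 40.5 m

40.5 m


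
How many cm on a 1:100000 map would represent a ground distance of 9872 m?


map_cm = 9872 * 100 / 100000 = 9.872 cm ≈ 9.87 cm

9.87 cm


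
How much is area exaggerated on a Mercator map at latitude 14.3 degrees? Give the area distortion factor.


area_distortion = 1/cos^2(14.3) = 1.065

1.065


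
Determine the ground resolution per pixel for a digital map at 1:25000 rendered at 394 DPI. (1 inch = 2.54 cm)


pixel_cm = 2.54 / 394 ≈ 0.006447 cm
ground = pixel_cm * 25000 / 100 = 2.54 * 25000 / (394 * 100) = 63500 / 39400 ≈ 1.61 m

1.61 m


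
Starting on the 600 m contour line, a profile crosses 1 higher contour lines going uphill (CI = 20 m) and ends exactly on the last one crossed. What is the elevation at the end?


elevation = 600 + 1 * 20 = 620 m

620 m


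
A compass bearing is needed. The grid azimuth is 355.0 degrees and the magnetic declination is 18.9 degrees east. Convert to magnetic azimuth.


magnetic azimuth = grid azimuth - declination (east +ve)
mag_az = 355.0 - 18.9 = 336.1 degrees

336.1 degrees


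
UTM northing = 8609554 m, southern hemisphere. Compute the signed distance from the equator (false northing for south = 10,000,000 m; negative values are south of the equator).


For southern: actual = 8609554 - 10000000 = -1390446 m

-1390446 m


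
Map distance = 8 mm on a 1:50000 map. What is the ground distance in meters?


ground = 8 mm * 50000 / 1000 = 400.0 m

400.0 m


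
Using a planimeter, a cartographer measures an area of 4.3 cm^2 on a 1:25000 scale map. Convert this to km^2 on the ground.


ground_area = 4.3 * (25000/100)^2 = 268750.0 m^2 = 0.26875 km^2 ≈ 0.269 km^2

0.269 km^2


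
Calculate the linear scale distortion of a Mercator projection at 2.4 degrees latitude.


SF = 1 / cos(2.4) = 1 / 0.999123 = 1.001

1.001


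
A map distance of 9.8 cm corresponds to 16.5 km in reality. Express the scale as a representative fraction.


ground = 16.5 km = 1650000 cm; RF denominator = ground / map = 1650000 / 9.8 ≈ 168367; RF = 1:168367

1:168367


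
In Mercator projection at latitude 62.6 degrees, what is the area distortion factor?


area_distortion = 1/cos^2(62.6) = 4.722

4.722


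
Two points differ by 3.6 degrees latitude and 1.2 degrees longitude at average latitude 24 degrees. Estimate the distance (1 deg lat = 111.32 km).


dlat_km = 3.6 * 111.32 = 400.752
dlon_km = 1.2 * 111.32 * cos(24) ≈ 122.035
dist = sqrt(400.752^2 + 122.035^2) ≈ 418.9 km

418.9 km


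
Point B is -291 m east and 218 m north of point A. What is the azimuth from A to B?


az = atan2(-291, 218) = -53.2 deg
adjusted to 0-360: 306.8 degrees

306.8 degrees


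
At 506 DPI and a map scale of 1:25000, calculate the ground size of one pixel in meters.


pixel_cm = 2.54 / 506 ≈ 0.00502 cm
ground = pixel_cm * 25000 / 100 = 2.54 * 25000 / (506 * 100) = 63500 / 50600 ≈ 1.25 m

1.25 m


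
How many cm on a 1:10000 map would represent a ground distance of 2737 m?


map_cm = 2737 * 100 / 10000 = 27.37 cm

27.37 cm


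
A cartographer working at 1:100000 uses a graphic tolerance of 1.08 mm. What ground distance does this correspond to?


ground = 1.08 mm * 100000 / 1000 = 108.0 m

108.0 m


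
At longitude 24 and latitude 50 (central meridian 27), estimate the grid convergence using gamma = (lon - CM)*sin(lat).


gamma = (24 - 27) * sin(50) = -3 * 0.766044 = -2.298 degrees

-2.298 degrees


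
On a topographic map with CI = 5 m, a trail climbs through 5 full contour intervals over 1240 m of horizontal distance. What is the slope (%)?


elevation change = 5 * 5 = 25 m
slope = 25 / 1240 * 100 = 2.0%

2.0%


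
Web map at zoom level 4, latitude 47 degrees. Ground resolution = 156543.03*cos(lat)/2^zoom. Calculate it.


res = 156543.03 * cos(47) / 2^4 = 156543.03 * 0.68199836 / 16 = 6672.63 m/pixel

6672.63 m/pixel


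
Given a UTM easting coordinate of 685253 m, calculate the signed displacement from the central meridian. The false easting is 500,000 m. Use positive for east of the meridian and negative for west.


displacement = 685253 - 500000 = 185253 m

185253 m


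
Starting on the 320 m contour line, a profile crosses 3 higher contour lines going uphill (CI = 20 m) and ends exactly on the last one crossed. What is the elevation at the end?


elevation = 320 + 3 * 20 = 380 m

380 m


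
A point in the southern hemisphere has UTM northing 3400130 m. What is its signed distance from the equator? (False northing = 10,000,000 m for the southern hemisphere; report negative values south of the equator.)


For southern: actual = 3400130 - 10000000 = -6599870 m

-6599870 m


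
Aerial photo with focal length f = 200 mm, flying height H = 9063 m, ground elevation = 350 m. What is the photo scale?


scale = f / (H - h) = 200 mm / 8713 m = 200 / 8713000 = 1:43565

1:43565


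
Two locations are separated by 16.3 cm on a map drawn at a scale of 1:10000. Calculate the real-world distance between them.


ground = 16.3 cm * 10000 / 100 = 1630.0 m = 1.63 km

1.63 km


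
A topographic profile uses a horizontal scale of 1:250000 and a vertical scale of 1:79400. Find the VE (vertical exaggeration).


VE = horizontal_scale / vertical_scale = 250000 / 79400 ≈ 3.1

3.1x


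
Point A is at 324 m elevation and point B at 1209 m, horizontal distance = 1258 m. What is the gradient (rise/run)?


gradient = (1209 - 324) / 1258 = 885 / 1258 = 0.7035

0.7035


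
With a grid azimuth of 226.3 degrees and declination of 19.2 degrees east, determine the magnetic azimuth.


magnetic azimuth = grid azimuth - declination (east +ve)
mag_az = 226.3 - 19.2 = 207.1 degrees

207.1 degrees


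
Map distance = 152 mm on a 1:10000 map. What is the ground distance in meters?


ground = 152 mm * 10000 / 1000 = 1520.0 m

1520.0 m


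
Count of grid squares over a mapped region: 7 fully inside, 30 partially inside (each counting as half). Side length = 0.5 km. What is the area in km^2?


effective squares = 7 + 30 * 0.5 = 22.0
area = 22.0 * 0.25 = 5.5 km^2

5.5 km^2


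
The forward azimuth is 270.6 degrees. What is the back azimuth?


back azimuth = (270.6 + 180) mod 360 = 90.6 degrees

90.6 degrees


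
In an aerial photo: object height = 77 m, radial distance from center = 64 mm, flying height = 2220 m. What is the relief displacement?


d = h * r / H = 77 * 64 / 2220 = 2.22 mm

2.22 mm


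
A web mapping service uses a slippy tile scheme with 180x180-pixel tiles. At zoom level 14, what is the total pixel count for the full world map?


tiles per axis = 2^14 = 16384
total tiles = 16384^2 = 268435456
pixels per axis = 16384 * 180 = 2949120
total pixels = 2949120^2 = 8697308774400

8697308774400 pixels


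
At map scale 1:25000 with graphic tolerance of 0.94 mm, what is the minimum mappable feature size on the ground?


ground = 0.94 mm * 25000 / 1000 = 23.5 m

23.5 m


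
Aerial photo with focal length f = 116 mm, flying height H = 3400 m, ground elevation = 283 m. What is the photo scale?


scale = f / (H - h) = 116 mm / 3117 m = 116 / 3117000 = 1:26871

1:26871


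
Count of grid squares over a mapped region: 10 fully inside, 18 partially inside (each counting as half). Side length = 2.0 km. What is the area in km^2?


effective squares = 10 + 18 * 0.5 = 19.0
area = 19.0 * 4.0 = 76.0 km^2

76.0 km^2


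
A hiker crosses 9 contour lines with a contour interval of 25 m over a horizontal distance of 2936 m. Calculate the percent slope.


elevation change = 9 * 25 = 225 m
slope = 225 / 2936 * 100 = 7.7%

7.7%


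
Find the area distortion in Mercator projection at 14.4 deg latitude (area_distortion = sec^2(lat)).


area_distortion = 1/cos^2(14.4) = 1.066

1.066


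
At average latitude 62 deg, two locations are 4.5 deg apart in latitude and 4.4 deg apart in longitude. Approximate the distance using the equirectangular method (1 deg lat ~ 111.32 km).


dlat_km = 4.5 * 111.32 = 500.94
dlon_km = 4.4 * 111.32 * cos(62) ≈ 229.951
dist = sqrt(500.94^2 + 229.951^2) ≈ 551.2 km

551.2 km


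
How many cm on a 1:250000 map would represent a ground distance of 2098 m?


map_cm = 2098 * 100 / 250000 = 0.8392 cm ≈ 0.84 cm

0.84 cm


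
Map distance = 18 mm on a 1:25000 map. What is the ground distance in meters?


ground = 18 mm * 25000 / 1000 = 450.0 m

450.0 m


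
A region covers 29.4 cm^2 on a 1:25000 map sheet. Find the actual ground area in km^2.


ground_area = 29.4 * (25000/100)^2 = 1837500.0 m^2 = 1.8375 km^2 ≈ 1.838 km^2

1.838 km^2


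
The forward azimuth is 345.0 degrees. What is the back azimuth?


back azimuth = (345.0 + 180) mod 360 = 165.0 degrees

165.0 degrees


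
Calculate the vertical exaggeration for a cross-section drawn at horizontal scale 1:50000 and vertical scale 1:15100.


VE = horizontal_scale / vertical_scale = 50000 / 15100 ≈ 3.3

3.3x


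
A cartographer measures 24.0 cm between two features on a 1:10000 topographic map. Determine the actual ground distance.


ground = 24.0 cm * 10000 / 100 = 2400.0 m = 2.4 km

2.4 km


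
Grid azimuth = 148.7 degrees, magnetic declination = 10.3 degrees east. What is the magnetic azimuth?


magnetic azimuth = grid azimuth - declination (east +ve)
mag_az = 148.7 - 10.3 = 138.4 degrees

138.4 degrees


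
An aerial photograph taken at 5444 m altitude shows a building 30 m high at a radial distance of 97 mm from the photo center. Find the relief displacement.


d = h * r / H = 30 * 97 / 5444 = 0.53 mm

0.53 mm


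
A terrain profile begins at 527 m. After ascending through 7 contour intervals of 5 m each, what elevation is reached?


elevation = 527 + 7 * 5 = 562 m

562 m


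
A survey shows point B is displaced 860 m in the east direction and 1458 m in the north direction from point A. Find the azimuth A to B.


az = atan2(860, 1458) = 30.5 deg
adjusted to 0-360: 30.5 degrees

30.5 degrees


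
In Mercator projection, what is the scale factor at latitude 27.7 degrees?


SF = 1 / cos(27.7) = 1 / 0.885394 = 1.129

1.129


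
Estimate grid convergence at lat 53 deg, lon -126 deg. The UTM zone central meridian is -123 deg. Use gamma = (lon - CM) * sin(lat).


gamma = (-126 - -123) * sin(53) = -3 * 0.798636 = -2.396 degrees

-2.396 degrees


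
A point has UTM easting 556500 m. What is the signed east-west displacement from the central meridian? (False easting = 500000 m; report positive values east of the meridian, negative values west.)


displacement = 556500 - 500000 = 56500 m

56500 m


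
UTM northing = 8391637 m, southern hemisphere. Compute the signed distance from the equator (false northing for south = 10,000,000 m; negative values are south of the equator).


For southern: actual = 8391637 - 10000000 = -1608363 m

-1608363 m


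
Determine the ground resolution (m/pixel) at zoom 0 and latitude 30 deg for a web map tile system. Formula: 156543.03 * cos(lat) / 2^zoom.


res = 156543.03 * cos(30) / 2^0 = 156543.03 * 0.8660254 / 1 = 135570.24 m/pixel

135570.24 m/pixel


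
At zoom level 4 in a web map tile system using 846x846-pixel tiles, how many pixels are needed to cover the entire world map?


tiles per axis = 2^4 = 16
total tiles = 16^2 = 256
pixels per axis = 16 * 846 = 13536
total pixels = 13536^2 = 183223296

183223296 pixels


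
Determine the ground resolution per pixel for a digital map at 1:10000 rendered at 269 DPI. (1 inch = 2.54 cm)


pixel_cm = 2.54 / 269 ≈ 0.009442 cm
ground = pixel_cm * 10000 / 100 = 2.54 * 10000 / (269 * 100) = 25400 / 26900 ≈ 0.94 m

0.94 m


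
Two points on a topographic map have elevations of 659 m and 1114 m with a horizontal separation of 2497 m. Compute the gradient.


gradient = (1114 - 659) / 2497 = 455 / 2497 = 0.1822

0.1822


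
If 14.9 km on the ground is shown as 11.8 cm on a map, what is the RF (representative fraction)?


ground = 14.9 km = 1490000 cm; RF denominator = ground / map = 1490000 / 11.8 ≈ 126271; RF = 1:126271

1:126271


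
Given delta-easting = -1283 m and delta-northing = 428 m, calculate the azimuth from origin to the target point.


az = atan2(-1283, 428) = -71.6 deg
adjusted to 0-360: 288.4 degrees

288.4 degrees


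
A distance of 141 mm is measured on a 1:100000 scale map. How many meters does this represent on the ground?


ground = 141 mm * 100000 / 1000 = 14100.0 m

14100.0 m


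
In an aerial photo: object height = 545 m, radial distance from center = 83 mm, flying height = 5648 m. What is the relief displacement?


d = h * r / H = 545 * 83 / 5648 = 8.01 mm

8.01 mm


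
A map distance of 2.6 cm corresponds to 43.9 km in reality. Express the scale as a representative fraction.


ground = 43.9 km = 4390000 cm; RF denominator = ground / map = 4390000 / 2.6 ≈ 1688462; RF = 1:1688462

1:1688462


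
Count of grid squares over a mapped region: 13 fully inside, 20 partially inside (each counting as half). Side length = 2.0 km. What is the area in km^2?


effective squares = 13 + 20 * 0.5 = 23.0
area = 23.0 * 4.0 = 92.0 km^2

92.0 km^2


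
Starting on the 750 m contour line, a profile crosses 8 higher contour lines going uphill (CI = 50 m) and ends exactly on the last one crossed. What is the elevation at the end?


elevation = 750 + 8 * 50 = 1150 m

1150 m


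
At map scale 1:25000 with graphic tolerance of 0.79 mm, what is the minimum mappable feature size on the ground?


ground = 0.79 mm * 25000 / 1000 = 19.75 m

19.75 m


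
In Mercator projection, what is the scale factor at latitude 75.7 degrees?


SF = 1 / cos(75.7) = 1 / 0.246999 = 4.049

4.049


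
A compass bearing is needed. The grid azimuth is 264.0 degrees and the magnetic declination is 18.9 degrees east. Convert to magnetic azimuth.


magnetic azimuth = grid azimuth - declination (east +ve)
mag_az = 264.0 - 18.9 = 245.1 degrees

245.1 degrees


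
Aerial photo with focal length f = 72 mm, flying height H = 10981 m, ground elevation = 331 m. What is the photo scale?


scale = f / (H - h) = 72 mm / 10650 m = 72 / 10650000 = 1:147917

1:147917


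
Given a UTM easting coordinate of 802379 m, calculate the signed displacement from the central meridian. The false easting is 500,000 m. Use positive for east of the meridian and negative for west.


displacement = 802379 - 500000 = 302379 m

302379 m


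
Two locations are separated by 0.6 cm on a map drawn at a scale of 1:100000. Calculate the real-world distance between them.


ground = 0.6 cm * 100000 / 100 = 600.0 m

600.0 m


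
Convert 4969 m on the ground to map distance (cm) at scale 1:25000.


map_cm = 4969 * 100 / 25000 = 19.876 cm ≈ 19.88 cm

19.88 cm


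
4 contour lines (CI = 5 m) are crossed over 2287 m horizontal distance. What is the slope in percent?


elevation change = 4 * 5 = 20 m
slope = 20 / 2287 * 100 = 0.9%

0.9%


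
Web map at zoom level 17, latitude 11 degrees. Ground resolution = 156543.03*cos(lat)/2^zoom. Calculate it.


res = 156543.03 * cos(11) / 2^17 = 156543.03 * 0.98162718 / 131072 = 1.17 m/pixel

1.17 m/pixel


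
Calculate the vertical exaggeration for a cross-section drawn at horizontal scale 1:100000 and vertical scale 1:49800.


VE = horizontal_scale / vertical_scale = 100000 / 49800 ≈ 2.0

2.0x


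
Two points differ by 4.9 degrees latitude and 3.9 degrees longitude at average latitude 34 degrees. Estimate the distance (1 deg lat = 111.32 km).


dlat_km = 4.9 * 111.32 = 545.468
dlon_km = 3.9 * 111.32 * cos(34) ≈ 359.925
dist = sqrt(545.468^2 + 359.925^2) ≈ 653.5 km

653.5 km


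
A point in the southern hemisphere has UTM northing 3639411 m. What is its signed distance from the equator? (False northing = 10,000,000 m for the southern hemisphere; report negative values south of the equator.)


For southern: actual = 3639411 - 10000000 = -6360589 m

-6360589 m


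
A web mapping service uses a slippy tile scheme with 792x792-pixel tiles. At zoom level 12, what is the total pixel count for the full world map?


tiles per axis = 2^12 = 4096
total tiles = 4096^2 = 16777216
pixels per axis = 4096 * 792 = 3244032
total pixels = 3244032^2 = 10523743617024

10523743617024 pixels


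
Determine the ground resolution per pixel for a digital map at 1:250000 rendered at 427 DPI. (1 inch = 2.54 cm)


pixel_cm = 2.54 / 427 ≈ 0.005948 cm
ground = pixel_cm * 250000 / 100 = 2.54 * 250000 / (427 * 100) = 635000 / 42700 ≈ 14.87 m

14.87 m


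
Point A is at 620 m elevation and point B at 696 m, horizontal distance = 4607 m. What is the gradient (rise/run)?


gradient = (696 - 620) / 4607 = 76 / 4607 = 0.0165

0.0165


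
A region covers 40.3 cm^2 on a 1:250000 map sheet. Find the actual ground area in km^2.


ground_area = 40.3 * (250000/100)^2 = 251875000.0 m^2 = 251.875 km^2

251.875 km^2


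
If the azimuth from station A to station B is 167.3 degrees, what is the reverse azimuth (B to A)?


back azimuth = (167.3 + 180) mod 360 = 347.3 degrees

347.3 degrees


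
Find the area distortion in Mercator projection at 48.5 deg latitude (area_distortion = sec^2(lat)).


area_distortion = 1/cos^2(48.5) = 2.278

2.278


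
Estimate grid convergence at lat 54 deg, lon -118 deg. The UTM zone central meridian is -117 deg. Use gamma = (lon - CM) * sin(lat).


gamma = (-118 - -117) * sin(54) = -1 * 0.809017 = -0.809 degrees

-0.809 degrees


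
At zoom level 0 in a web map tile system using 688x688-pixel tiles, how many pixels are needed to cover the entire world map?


tiles per axis = 2^0 = 1
total tiles = 1^2 = 1
pixels per axis = 1 * 688 = 688
total pixels = 688^2 = 473344

473344 pixels


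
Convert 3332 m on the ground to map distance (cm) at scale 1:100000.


map_cm = 3332 * 100 / 100000 = 3.332 cm ≈ 3.33 cm

3.33 cm


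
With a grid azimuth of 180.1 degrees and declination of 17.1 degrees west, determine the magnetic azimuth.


magnetic azimuth = grid azimuth - declination (east +ve)
mag_az = 180.1 - -17.1 = 197.2 degrees

197.2 degrees


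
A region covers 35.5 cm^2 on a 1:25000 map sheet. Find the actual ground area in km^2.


ground_area = 35.5 * (25000/100)^2 = 2218750.0 m^2 = 2.21875 km^2 ≈ 2.219 km^2

2.219 km^2


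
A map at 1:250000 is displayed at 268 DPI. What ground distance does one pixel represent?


pixel_cm = 2.54 / 268 ≈ 0.009478 cm
ground = pixel_cm * 250000 / 100 = 2.54 * 250000 / (268 * 100) = 635000 / 26800 ≈ 23.69 m

23.69 m


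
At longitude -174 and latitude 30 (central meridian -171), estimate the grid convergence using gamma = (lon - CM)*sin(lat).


gamma = (-174 - -171) * sin(30) = -3 * 0.5 = -1.5 degrees

-1.5 degrees


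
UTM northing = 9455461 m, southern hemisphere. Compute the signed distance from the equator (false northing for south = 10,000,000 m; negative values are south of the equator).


For southern: actual = 9455461 - 10000000 = -544539 m

-544539 m


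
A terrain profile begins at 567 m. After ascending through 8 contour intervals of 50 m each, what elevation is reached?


elevation = 567 + 8 * 50 = 967 m

967 m


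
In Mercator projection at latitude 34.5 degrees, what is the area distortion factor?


area_distortion = 1/cos^2(34.5) = 1.472

1.472


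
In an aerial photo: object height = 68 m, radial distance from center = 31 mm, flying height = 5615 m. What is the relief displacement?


d = h * r / H = 68 * 31 / 5615 = 0.38 mm

0.38 mm


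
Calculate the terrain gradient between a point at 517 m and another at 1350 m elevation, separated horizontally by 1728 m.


gradient = (1350 - 517) / 1728 = 833 / 1728 = 0.4821

0.4821


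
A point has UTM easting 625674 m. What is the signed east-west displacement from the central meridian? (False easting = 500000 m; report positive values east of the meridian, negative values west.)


displacement = 625674 - 500000 = 125674 m

125674 m


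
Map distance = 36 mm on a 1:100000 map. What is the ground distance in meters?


ground = 36 mm * 100000 / 1000 = 3600.0 m

3600.0 m


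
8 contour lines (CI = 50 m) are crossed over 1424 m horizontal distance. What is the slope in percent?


elevation change = 8 * 50 = 400 m
slope = 400 / 1424 * 100 = 28.1%

28.1%


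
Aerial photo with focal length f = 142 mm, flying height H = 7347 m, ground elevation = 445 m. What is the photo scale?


scale = f / (H - h) = 142 mm / 6902 m = 142 / 6902000 = 1:48606

1:48606


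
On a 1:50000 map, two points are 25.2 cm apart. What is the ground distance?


ground = 25.2 cm * 50000 / 100 = 12600.0 m = 12.6 km

12.6 km


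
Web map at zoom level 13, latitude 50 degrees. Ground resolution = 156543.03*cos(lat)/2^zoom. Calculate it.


res = 156543.03 * cos(50) / 2^13 = 156543.03 * 0.64278761 / 8192 = 12.28 m/pixel

12.28 m/pixel


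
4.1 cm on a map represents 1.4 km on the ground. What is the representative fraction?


ground = 1.4 km = 140000 cm; RF denominator = ground / map = 140000 / 4.1 ≈ 34146; RF = 1:34146

1:34146


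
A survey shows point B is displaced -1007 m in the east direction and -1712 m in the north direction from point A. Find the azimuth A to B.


az = atan2(-1007, -1712) = -149.5 deg
adjusted to 0-360: 210.5 degrees

210.5 degrees


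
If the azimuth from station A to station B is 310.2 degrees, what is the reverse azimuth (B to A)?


back azimuth = (310.2 + 180) mod 360 = 130.2 degrees

130.2 degrees


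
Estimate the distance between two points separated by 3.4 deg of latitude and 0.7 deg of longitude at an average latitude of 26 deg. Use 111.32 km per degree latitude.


dlat_km = 3.4 * 111.32 = 378.488
dlon_km = 0.7 * 111.32 * cos(26) ≈ 70.038
dist = sqrt(378.488^2 + 70.038^2) ≈ 384.9 km

384.9 km


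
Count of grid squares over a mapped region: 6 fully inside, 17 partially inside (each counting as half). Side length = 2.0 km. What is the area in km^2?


effective squares = 6 + 17 * 0.5 = 14.5
area = 14.5 * 4.0 = 58.0 km^2

58.0 km^2


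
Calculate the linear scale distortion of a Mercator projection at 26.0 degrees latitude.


SF = 1 / cos(26.0) = 1 / 0.898794 = 1.113

1.113


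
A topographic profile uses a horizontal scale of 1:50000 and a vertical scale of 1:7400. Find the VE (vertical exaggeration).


VE = horizontal_scale / vertical_scale = 50000 / 7400 ≈ 6.8

6.8x


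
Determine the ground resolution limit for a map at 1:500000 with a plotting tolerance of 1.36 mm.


ground = 1.36 mm * 500000 / 1000 = 680.0 m

680.0 m


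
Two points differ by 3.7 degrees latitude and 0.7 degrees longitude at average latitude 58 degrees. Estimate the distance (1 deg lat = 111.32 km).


dlat_km = 3.7 * 111.32 = 411.884
dlon_km = 0.7 * 111.32 * cos(58) ≈ 41.293
dist = sqrt(411.884^2 + 41.293^2) ≈ 413.9 km

413.9 km


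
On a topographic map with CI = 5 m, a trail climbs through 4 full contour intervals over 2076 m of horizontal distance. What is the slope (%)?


elevation change = 4 * 5 = 20 m
slope = 20 / 2076 * 100 = 1.0%

1.0%


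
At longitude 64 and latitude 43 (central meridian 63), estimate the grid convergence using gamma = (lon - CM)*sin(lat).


gamma = (64 - 63) * sin(43) = 1 * 0.681998 = 0.682 degrees

0.682 degrees


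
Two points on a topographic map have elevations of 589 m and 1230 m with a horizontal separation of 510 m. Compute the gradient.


gradient = (1230 - 589) / 510 = 641 / 510 = 1.2569

1.2569


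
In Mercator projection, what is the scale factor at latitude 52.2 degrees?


SF = 1 / cos(52.2) = 1 / 0.612907 = 1.632

1.632


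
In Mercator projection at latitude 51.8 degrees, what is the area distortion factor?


area_distortion = 1/cos^2(51.8) = 2.615

2.615


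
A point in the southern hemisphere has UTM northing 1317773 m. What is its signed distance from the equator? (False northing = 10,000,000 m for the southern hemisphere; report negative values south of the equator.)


For southern: actual = 1317773 - 10000000 = -8682227 m

-8682227 m


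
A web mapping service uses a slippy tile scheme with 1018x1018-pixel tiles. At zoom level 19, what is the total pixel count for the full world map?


tiles per axis = 2^19 = 524288
total tiles = 524288^2 = 274877906944
pixels per axis = 524288 * 1018 = 533725184
total pixels = 533725184^2 = 284862572035833856

284862572035833856 pixels


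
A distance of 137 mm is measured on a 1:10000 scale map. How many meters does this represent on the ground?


ground = 137 mm * 10000 / 1000 = 1370.0 m

1370.0 m


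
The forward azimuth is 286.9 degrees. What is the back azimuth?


back azimuth = (286.9 + 180) mod 360 = 106.9 degrees

106.9 degrees


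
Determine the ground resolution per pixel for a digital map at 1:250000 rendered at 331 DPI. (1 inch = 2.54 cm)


pixel_cm = 2.54 / 331 ≈ 0.007674 cm
ground = pixel_cm * 250000 / 100 = 2.54 * 250000 / (331 * 100) = 635000 / 33100 ≈ 19.18 m

19.18 m


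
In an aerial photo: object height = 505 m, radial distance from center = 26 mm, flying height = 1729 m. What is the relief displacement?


d = h * r / H = 505 * 26 / 1729 = 7.59 mm

7.59 mm


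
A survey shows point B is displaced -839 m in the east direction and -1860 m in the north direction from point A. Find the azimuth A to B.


az = atan2(-839, -1860) = -155.7 deg
adjusted to 0-360: 204.3 degrees

204.3 degrees


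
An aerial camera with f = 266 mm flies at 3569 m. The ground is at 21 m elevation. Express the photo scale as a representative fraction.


scale = f / (H - h) = 266 mm / 3548 m = 266 / 3548000 = 1:13338

1:13338


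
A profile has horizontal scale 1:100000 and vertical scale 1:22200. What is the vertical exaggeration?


VE = horizontal_scale / vertical_scale = 100000 / 22200 ≈ 4.5

4.5x


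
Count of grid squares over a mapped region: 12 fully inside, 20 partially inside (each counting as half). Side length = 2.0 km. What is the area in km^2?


effective squares = 12 + 20 * 0.5 = 22.0
area = 22.0 * 4.0 = 88.0 km^2

88.0 km^2


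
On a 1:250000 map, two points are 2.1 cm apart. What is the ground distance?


ground = 2.1 cm * 250000 / 100 = 5250.0 m = 5.25 km

5.25 km


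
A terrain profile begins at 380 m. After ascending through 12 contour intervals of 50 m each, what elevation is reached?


elevation = 380 + 12 * 50 = 980 m

980 m


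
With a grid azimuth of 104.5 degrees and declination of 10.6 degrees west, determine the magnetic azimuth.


magnetic azimuth = grid azimuth - declination (east +ve)
mag_az = 104.5 - -10.6 = 115.1 degrees

115.1 degrees


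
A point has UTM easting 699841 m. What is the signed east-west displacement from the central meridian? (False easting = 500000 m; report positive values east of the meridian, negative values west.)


displacement = 699841 - 500000 = 199841 m

199841 m


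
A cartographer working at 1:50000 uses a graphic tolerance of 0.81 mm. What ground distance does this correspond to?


ground = 0.81 mm * 50000 / 1000 = 40.5 m

40.5 m


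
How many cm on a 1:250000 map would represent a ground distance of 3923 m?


map_cm = 3923 * 100 / 250000 = 1.5692 cm ≈ 1.57 cm

1.57 cm


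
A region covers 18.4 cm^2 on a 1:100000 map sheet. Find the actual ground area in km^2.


ground_area = 18.4 * (100000/100)^2 = 18400000.0 m^2 = 18.4 km^2

18.4 km^2


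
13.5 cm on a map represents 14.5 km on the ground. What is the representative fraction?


ground = 14.5 km = 1450000 cm; RF denominator = ground / map = 1450000 / 13.5 ≈ 107407; RF = 1:107407

1:107407


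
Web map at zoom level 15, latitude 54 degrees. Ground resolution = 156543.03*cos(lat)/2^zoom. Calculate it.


res = 156543.03 * cos(54) / 2^15 = 156543.03 * 0.58778525 / 32768 = 2.81 m/pixel

2.81 m/pixel


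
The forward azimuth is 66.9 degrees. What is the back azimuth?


back azimuth = (66.9 + 180) mod 360 = 246.9 degrees

246.9 degrees


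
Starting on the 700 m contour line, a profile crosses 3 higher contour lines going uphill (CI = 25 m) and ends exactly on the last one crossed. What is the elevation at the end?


elevation = 700 + 3 * 25 = 775 m

775 m


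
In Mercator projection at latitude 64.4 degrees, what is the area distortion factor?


area_distortion = 1/cos^2(64.4) = 5.356

5.356


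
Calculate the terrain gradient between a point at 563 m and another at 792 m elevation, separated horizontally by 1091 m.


gradient = (792 - 563) / 1091 = 229 / 1091 = 0.2099

0.2099


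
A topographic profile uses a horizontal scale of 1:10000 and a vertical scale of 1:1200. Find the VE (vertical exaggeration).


VE = horizontal_scale / vertical_scale = 10000 / 1200 ≈ 8.3

8.3x


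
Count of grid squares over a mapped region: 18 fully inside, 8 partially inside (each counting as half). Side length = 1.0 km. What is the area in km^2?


effective squares = 18 + 8 * 0.5 = 22.0
area = 22.0 * 1.0 = 22.0 km^2

22.0 km^2


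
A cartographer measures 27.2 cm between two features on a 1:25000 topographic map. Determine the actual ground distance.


ground = 27.2 cm * 25000 / 100 = 6800.0 m = 6.8 km

6.8 km


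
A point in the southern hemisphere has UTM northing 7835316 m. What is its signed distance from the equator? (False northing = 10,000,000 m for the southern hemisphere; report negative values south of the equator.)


For southern: actual = 7835316 - 10000000 = -2164684 m

-2164684 m


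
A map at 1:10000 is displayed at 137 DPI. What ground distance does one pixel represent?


pixel_cm = 2.54 / 137 ≈ 0.01854 cm
ground = pixel_cm * 10000 / 100 = 2.54 * 10000 / (137 * 100) = 25400 / 13700 ≈ 1.85 m

1.85 m


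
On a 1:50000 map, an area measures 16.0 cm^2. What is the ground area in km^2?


ground_area = 16.0 * (50000/100)^2 = 4000000.0 m^2 = 4.0 km^2

4.0 km^2


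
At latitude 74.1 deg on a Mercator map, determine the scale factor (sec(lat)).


SF = 1 / cos(74.1) = 1 / 0.273959 = 3.65

3.65


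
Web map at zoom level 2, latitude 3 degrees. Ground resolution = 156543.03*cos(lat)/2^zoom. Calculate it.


res = 156543.03 * cos(3) / 2^2 = 156543.03 * 0.99862953 / 4 = 39082.12 m/pixel

39082.12 m/pixel


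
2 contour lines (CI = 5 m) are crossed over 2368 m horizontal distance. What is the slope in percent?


elevation change = 2 * 5 = 10 m
slope = 10 / 2368 * 100 = 0.4%

0.4%


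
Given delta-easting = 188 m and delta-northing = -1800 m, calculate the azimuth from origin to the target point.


az = atan2(188, -1800) = 174.0 deg
adjusted to 0-360: 174.0 degrees

174.0 degrees


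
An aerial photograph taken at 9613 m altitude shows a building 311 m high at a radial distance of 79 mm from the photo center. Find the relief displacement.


d = h * r / H = 311 * 79 / 9613 = 2.56 mm

2.56 mm


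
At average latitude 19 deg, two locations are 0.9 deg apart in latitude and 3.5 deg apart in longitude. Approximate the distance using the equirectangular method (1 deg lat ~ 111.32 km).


dlat_km = 0.9 * 111.32 = 100.188
dlon_km = 3.5 * 111.32 * cos(19) ≈ 368.393
dist = sqrt(100.188^2 + 368.393^2) ≈ 381.8 km

381.8 km


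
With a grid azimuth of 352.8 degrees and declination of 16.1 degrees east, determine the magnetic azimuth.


magnetic azimuth = grid azimuth - declination (east +ve)
mag_az = 352.8 - 16.1 = 336.7 degrees

336.7 degrees


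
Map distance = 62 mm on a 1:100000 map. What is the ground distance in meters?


ground = 62 mm * 100000 / 1000 = 6200.0 m

6200.0 m


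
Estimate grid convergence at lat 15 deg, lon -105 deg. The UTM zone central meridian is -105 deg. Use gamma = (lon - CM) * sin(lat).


gamma = (-105 - -105) * sin(15) = 0 * 0.258819 = 0.0 degrees

0.0 degrees


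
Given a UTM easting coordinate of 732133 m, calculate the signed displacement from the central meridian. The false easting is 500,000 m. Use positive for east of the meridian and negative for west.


displacement = 732133 - 500000 = 232133 m

232133 m


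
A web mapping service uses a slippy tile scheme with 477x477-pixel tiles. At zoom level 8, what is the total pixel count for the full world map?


tiles per axis = 2^8 = 256
total tiles = 256^2 = 65536
pixels per axis = 256 * 477 = 122112
total pixels = 122112^2 = 14911340544

14911340544 pixels


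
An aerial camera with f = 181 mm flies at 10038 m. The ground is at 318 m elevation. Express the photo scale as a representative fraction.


scale = f / (H - h) = 181 mm / 9720 m = 181 / 9720000 = 1:53702

1:53702


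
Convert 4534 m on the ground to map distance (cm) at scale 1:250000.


map_cm = 4534 * 100 / 250000 = 1.8136 cm ≈ 1.81 cm

1.81 cm


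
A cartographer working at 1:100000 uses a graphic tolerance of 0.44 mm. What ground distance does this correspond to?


ground = 0.44 mm * 100000 / 1000 = 44.0 m

44.0 m


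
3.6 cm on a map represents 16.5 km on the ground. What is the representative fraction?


ground = 16.5 km = 1650000 cm; RF denominator = ground / map = 1650000 / 3.6 ≈ 458333; RF = 1:458333

1:458333


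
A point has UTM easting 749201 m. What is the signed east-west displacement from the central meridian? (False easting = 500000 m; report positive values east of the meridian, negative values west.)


displacement = 749201 - 500000 = 249201 m

249201 m


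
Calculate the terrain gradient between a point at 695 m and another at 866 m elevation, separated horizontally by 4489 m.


gradient = (866 - 695) / 4489 = 171 / 4489 = 0.0381

0.0381


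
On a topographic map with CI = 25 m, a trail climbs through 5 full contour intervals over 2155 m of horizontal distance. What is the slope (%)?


elevation change = 5 * 25 = 125 m
slope = 125 / 2155 * 100 = 5.8%

5.8%


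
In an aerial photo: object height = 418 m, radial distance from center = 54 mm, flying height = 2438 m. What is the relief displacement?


d = h * r / H = 418 * 54 / 2438 = 9.26 mm

9.26 mm


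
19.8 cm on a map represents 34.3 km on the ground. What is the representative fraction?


ground = 34.3 km = 3430000 cm; RF denominator = ground / map = 3430000 / 19.8 ≈ 173232; RF = 1:173232

1:173232


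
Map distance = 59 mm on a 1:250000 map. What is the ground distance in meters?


ground = 59 mm * 250000 / 1000 = 14750.0 m

14750.0 m


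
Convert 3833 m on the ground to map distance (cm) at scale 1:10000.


map_cm = 3833 * 100 / 10000 = 38.33 cm

38.33 cm


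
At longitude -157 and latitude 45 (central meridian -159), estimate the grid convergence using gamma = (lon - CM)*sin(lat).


gamma = (-157 - -159) * sin(45) = 2 * 0.707107 = 1.414 degrees

1.414 degrees


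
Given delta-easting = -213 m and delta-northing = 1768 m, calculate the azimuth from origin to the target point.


az = atan2(-213, 1768) = -6.9 deg
adjusted to 0-360: 353.1 degrees

353.1 degrees


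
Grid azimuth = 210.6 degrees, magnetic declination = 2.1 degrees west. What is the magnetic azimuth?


magnetic azimuth = grid azimuth - declination (east +ve)
mag_az = 210.6 - -2.1 = 212.7 degrees

212.7 degrees


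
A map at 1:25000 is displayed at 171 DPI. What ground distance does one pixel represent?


pixel_cm = 2.54 / 171 ≈ 0.014854 cm
ground = pixel_cm * 25000 / 100 = 2.54 * 25000 / (171 * 100) = 63500 / 17100 ≈ 3.71 m

3.71 m


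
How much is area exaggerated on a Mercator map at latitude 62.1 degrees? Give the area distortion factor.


area_distortion = 1/cos^2(62.1) = 4.567

4.567


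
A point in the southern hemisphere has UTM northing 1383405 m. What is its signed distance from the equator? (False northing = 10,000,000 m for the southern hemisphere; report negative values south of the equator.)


For southern: actual = 1383405 - 10000000 = -8616595 m

-8616595 m


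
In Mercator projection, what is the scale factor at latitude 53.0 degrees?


SF = 1 / cos(53.0) = 1 / 0.601815 = 1.662

1.662


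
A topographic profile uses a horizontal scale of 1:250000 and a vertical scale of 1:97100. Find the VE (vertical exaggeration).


VE = horizontal_scale / vertical_scale = 250000 / 97100 ≈ 2.6

2.6x
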